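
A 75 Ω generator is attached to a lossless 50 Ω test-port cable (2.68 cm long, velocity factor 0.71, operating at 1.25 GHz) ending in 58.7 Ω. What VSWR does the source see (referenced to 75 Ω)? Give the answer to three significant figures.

VSWR ≈ 1.64

λ = v/f = 0.71·c / 1.25 GHz = 0.17 m
βl = 2π·l/λ = 2π × 0.157 = 56.6°
tan(βl) = 1.52
Z_in = Z_0·(Z_L + jZ_0·tanβl)/(Z_0 + jZ_L·tanβl) = 46.4 − j6.88 Ω
Γ_s = (Z_in − Z_s)/(Z_in + Z_s) = (-28.6 − j6.88)/(121 − j6.88), |Γ_s| = 0.241
VSWR = (1 + |Γ_s|)/(1 − |Γ_s|)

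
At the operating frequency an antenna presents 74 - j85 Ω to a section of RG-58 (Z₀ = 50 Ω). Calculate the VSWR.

VSWR ≈ 3.85

Γ = (Z_L − Z_0)/(Z_L + Z_0) = (24 − j85)/(124 − j85)
|Γ| = 88.3/150 = 0.588
VSWR = (1 + |Γ|)/(1 − |Γ|) = 1.59/0.412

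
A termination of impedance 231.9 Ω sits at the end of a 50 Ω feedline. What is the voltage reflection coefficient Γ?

Γ = 0.645

Γ = (Z_L − Z_0)/(Z_L + Z_0) = (231.9 − 50)/(231.9 + 50) = 181.9/281.9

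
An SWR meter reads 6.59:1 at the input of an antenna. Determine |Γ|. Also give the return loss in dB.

|Γ| ≈ 0.736; return loss ≈ 2.66 dB

|Γ| = (S − 1)/(S + 1) = (6.59 − 1)/(6.59 + 1) = 5.59/7.59
RL = −20·log₁₀|Γ| = −20·log₁₀(0.736)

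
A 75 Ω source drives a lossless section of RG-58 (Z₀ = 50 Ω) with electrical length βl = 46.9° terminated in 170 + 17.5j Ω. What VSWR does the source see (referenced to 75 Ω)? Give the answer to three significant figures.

VSWR ≈ 3.78

tan(βl) = 1.07
Z_in = Z_0·(Z_L + jZ_0·tanβl)/(Z_0 + jZ_L·tanβl) = 26.8 − j42.2 Ω
Γ_s = (Z_in − Z_s)/(Z_in + Z_s) = (-48.2 − j42.2)/(102 − j42.2), |Γ_s| = 0.581
VSWR = (1 + |Γ_s|)/(1 − |Γ_s|)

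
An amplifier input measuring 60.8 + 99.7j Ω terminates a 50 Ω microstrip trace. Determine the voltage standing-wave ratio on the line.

Γ = (Z_L − Z_0)/(Z_L + Z_0) = (10.8 + j99.7)/(110.8 + j99.7)
|Γ| = 100/149 = 0.673
VSWR = (1 + |Γ|)/(1 − |Γ|) = 1.67/0.327

VSWR ≈ 5.11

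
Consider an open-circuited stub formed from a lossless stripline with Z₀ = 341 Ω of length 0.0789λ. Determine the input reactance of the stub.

X_in ≈ -631 Ω (capacitive)

βl = 2π × 0.0789 = 28.4°
tan(βl) = 0.541
For an open-circuited stub, Z_in = −jZ_0·cot(βl) = −jZ_0/tan(βl)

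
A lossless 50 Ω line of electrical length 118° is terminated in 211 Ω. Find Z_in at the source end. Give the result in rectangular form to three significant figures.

tan(βl) = tan(118°) = -1.88
Z_in = Z_0·(Z_L + jZ_0·tanβl)/(Z_0 + jZ_L·tanβl)
     = 50·(211 − j94)/(50 − j397)

Z_in ≈ 15 + j24.7 Ω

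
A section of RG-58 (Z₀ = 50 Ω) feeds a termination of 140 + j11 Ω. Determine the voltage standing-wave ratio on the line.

Γ = (Z_L − Z_0)/(Z_L + Z_0) = (90 + j11)/(190 + j11)
|Γ| = 90.7/190 = 0.476
VSWR = (1 + |Γ|)/(1 − |Γ|) = 1.48/0.524

VSWR ≈ 2.82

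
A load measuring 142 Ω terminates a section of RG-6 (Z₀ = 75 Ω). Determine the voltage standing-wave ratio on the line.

VSWR ≈ 1.89

For a purely resistive load, VSWR = R_L/Z_0 or Z_0/R_L (whichever > 1) = 142/75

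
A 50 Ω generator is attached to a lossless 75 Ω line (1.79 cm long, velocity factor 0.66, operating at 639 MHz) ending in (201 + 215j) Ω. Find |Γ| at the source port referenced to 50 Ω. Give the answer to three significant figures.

λ = v/f = 0.66·c / 639 MHz = 0.31 m
βl = 2π·l/λ = 2π × 0.0578 = 20.8°
tan(βl) = 0.38
Z_in = Z_0·(Z_L + jZ_0·tanβl)/(Z_0 + jZ_L·tanβl) = 220 − j217 Ω
Γ_s = (Z_in − Z_s)/(Z_in + Z_s) = (170 − j217)/(270 − j217), |Γ_s| = 0.796

|Γ| ≈ 0.796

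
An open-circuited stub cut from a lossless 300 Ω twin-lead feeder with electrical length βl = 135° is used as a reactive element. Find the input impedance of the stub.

tan(βl) = -1
For an open-circuited stub, Z_in = −jZ_0·cot(βl) = −jZ_0/tan(βl)

Z_in ≈ +j300 Ω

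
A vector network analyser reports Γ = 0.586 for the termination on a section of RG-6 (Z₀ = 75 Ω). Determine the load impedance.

Z_L = Z_0·(1 + Γ)/(1 − Γ) = 75·(1.59)/(0.414)

Z_L ≈ 287 Ω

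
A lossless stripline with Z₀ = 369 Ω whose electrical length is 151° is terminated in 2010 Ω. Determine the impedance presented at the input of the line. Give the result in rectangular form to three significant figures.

Z_in ≈ 260 + j580 Ω

tan(βl) = tan(151°) = -0.554
Z_in = Z_0·(Z_L + jZ_0·tanβl)/(Z_0 + jZ_L·tanβl)
     = 369·(2010 − j205)/(369 − j1110)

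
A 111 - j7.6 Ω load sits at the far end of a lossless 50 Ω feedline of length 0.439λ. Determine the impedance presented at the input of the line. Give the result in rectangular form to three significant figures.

Z_in ≈ 76.7 + j43.6 Ω

βl = 2π × 0.439 = 158°
tan(βl) = tan(158°) = -0.403
Z_in = Z_0·(Z_L + jZ_0·tanβl)/(Z_0 + jZ_L·tanβl)
     = 50·(111 − j27.8)/(46.9 − j44.8)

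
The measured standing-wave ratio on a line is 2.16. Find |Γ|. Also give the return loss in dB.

|Γ| ≈ 0.367; return loss ≈ 8.7 dB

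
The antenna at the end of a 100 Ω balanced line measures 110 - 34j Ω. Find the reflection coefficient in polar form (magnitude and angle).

Γ ≈ 0.167 ∠ -64.4°

Γ = (Z_L − Z_0)/(Z_L + Z_0) = (10 − j34)/(210 − j34)
|Γ| = 35.4/213 = 0.167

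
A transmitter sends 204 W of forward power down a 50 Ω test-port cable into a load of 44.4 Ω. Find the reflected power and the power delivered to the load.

Γ = (44.4 − 50)/(44.4 + 50) = -0.0593
|Γ|² = 0.00352
P_refl = |Γ|²·P_inc = 0.718 W, P_del = (1 − |Γ|²)·P_inc = 203 W

P_reflected ≈ 0.718 W; P_delivered ≈ 203 W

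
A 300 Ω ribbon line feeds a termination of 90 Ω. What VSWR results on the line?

VSWR ≈ 3.33

Γ = (90 − 300)/(90 + 300) = -0.538
VSWR = (1 + 0.538)/(1 − 0.538)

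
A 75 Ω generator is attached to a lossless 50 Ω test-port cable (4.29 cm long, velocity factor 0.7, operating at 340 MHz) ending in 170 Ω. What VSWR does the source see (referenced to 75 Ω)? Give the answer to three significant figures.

λ = v/f = 0.7·c / 340 MHz = 0.618 m
βl = 2π·l/λ = 2π × 0.0695 = 25°
tan(βl) = 0.466
Z_in = Z_0·(Z_L + jZ_0·tanβl)/(Z_0 + jZ_L·tanβl) = 58.9 − j70.1 Ω
Γ_s = (Z_in − Z_s)/(Z_in + Z_s) = (-16.1 − j70.1)/(134 − j70.1), |Γ_s| = 0.476
VSWR = (1 + |Γ_s|)/(1 − |Γ_s|)

VSWR ≈ 2.82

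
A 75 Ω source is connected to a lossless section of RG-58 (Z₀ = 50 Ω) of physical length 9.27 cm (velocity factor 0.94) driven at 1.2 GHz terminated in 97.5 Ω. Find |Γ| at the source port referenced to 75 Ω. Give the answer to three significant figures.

|Γ| ≈ 0.34

λ = v/f = 0.94·c / 1.2 GHz = 0.235 m
βl = 2π·l/λ = 2π × 0.394 = 142°
tan(βl) = -0.781
Z_in = Z_0·(Z_L + jZ_0·tanβl)/(Z_0 + jZ_L·tanβl) = 47.3 + j33 Ω
Γ_s = (Z_in − Z_s)/(Z_in + Z_s) = (-27.7 + j33)/(122 + j33), |Γ_s| = 0.34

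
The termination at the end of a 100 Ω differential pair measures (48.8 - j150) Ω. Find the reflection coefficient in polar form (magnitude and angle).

Γ ≈ 0.75 ∠ -63.6°

Γ = (Z_L − Z_0)/(Z_L + Z_0) = (-51.2 − j150)/(148.8 − j150)
|Γ| = 158/211 = 0.75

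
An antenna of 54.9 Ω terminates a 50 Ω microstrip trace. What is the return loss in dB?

Γ = (54.9 − 50)/(54.9 + 50) = 0.0467
RL = −20·log₁₀|Γ| = −20·log₁₀(0.0467)

RL ≈ 26.6 dB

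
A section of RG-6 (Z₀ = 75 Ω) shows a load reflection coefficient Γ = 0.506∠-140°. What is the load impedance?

Z_L = Z_0·(1 + Γ)/(1 − Γ) = 75·(0.612 − j0.325)/(1.39 + j0.325)

Z_L ≈ 27.5 − j24 Ω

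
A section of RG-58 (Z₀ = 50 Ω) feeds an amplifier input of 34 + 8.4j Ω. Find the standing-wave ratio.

VSWR ≈ 1.54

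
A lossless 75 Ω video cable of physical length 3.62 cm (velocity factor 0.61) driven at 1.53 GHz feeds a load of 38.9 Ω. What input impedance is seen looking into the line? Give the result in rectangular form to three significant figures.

Z_in ≈ 112 − j48.7 Ω

λ = v/f = 0.61·c / 1.53 GHz = 0.12 m
βl = 2π·l/λ = 2π × 0.303 = 109°
tan(βl) = tan(109°) = -2.91
Z_in = Z_0·(Z_L + jZ_0·tanβl)/(Z_0 + jZ_L·tanβl)
     = 75·(38.9 − j218)/(75 − j113)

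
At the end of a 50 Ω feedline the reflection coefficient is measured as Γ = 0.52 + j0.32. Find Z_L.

Z_L ≈ 94.2 + j96.2 Ω

Z_L = Z_0·(1 + Γ)/(1 − Γ) = 50·(1.52 + j0.32)/(0.48 − j0.32)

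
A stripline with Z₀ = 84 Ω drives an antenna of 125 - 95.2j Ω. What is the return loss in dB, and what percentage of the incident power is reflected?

Γ = (41 − j95.2)/(209 − j95.2), |Γ| = 0.451
RL = −20·log₁₀(0.451) = 6.91 dB
P_refl/P_inc = |Γ|² = 0.204

RL ≈ 6.91 dB; 20.4% of incident power reflected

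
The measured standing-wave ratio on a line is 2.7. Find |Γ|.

|Γ| ≈ 0.459

|Γ| = (S − 1)/(S + 1) = (2.7 − 1)/(2.7 + 1) = 1.7/3.7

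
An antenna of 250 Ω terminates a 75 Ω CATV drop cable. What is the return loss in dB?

RL ≈ 5.38 dB

Γ = (250 − 75)/(250 + 75) = 0.538
RL = −20·log₁₀|Γ| = −20·log₁₀(0.538)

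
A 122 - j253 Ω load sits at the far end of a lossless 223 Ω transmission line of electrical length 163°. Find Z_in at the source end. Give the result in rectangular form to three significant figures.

tan(βl) = tan(163°) = -0.306
Z_in = Z_0·(Z_L + jZ_0·tanβl)/(Z_0 + jZ_L·tanβl)
     = 223·(122 − j321)/(146 − j37.3)

Z_in ≈ 293 − j417 Ω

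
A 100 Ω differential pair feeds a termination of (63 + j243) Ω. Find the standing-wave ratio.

VSWR ≈ 11.5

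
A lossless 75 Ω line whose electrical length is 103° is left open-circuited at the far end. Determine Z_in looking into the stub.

Z_in ≈ +j17.3 Ω

tan(βl) = -4.33
For an open-circuited stub, Z_in = −jZ_0·cot(βl) = −jZ_0/tan(βl)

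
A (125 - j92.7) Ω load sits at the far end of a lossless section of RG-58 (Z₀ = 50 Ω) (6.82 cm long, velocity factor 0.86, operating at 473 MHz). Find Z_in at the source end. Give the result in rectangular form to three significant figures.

Z_in ≈ 17.4 − j30.2 Ω

λ = v/f = 0.86·c / 473 MHz = 0.545 m
βl = 2π·l/λ = 2π × 0.125 = 45°
tan(βl) = tan(45°) = 1
Z_in = Z_0·(Z_L + jZ_0·tanβl)/(Z_0 + jZ_L·tanβl)
     = 50·(125 − j42.7)/(143 + j125)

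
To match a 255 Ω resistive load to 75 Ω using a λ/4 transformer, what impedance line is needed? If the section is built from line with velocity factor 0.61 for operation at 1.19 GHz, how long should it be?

Z_qwt = √(Z_0·R_L) = √(75 × 255) = √19120
λ = 0.61·c/f = 0.154 m, so l = λ/4 = 0.0384 m

Z_qwt ≈ 138 Ω; length ≈ 3.84 cm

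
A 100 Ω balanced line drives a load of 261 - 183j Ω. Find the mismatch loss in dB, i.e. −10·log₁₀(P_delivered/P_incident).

mismatch loss ≈ 1.96 dB

Γ = (161 − j183)/(361 − j183), |Γ| = 0.602
|Γ|² = 0.363, so P_del/P_inc = 1 − |Γ|² = 0.637
ML = −10·log₁₀(1 − |Γ|²)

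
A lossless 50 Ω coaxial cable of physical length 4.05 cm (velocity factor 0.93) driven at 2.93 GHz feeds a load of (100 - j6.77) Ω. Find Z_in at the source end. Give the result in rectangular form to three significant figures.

λ = v/f = 0.93·c / 2.93 GHz = 0.0952 m
βl = 2π·l/λ = 2π × 0.425 = 153°
tan(βl) = tan(153°) = -0.507
Z_in = Z_0·(Z_L + jZ_0·tanβl)/(Z_0 + jZ_L·tanβl)
     = 50·(100 − j32.1)/(46.6 − j50.7)

Z_in ≈ 66.3 + j37.7 Ω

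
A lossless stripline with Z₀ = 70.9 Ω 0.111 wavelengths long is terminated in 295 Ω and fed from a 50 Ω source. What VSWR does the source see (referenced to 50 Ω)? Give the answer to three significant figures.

VSWR ≈ 4.7

βl = 2π × 0.111 = 40°
tan(βl) = 0.838
Z_in = Z_0·(Z_L + jZ_0·tanβl)/(Z_0 + jZ_L·tanβl) = 38.2 − j73.7 Ω
Γ_s = (Z_in − Z_s)/(Z_in + Z_s) = (-11.8 − j73.7)/(88.2 − j73.7), |Γ_s| = 0.649
VSWR = (1 + |Γ_s|)/(1 − |Γ_s|)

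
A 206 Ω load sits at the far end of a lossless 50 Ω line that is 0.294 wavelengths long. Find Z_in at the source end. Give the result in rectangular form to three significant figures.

Z_in ≈ 13.1 + j13.3 Ω

βl = 2π × 0.294 = 106°
tan(βl) = tan(106°) = -3.52
Z_in = Z_0·(Z_L + jZ_0·tanβl)/(Z_0 + jZ_L·tanβl)
     = 50·(206 − j176)/(50 − j726)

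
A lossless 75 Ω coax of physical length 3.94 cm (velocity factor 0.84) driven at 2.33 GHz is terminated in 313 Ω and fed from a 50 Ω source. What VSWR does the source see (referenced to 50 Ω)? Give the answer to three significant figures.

VSWR ≈ 4.33

λ = v/f = 0.84·c / 2.33 GHz = 0.108 m
βl = 2π·l/λ = 2π × 0.364 = 131°
tan(βl) = -1.14
Z_in = Z_0·(Z_L + jZ_0·tanβl)/(Z_0 + jZ_L·tanβl) = 30.4 + j59.2 Ω
Γ_s = (Z_in − Z_s)/(Z_in + Z_s) = (-19.6 + j59.2)/(80.4 + j59.2), |Γ_s| = 0.625
VSWR = (1 + |Γ_s|)/(1 − |Γ_s|)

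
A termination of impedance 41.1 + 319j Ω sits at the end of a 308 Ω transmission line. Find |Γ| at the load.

|Γ| ≈ 0.88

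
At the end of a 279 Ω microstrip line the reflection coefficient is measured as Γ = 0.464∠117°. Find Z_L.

Z_L ≈ 134 + j141 Ω

Z_L = Z_0·(1 + Γ)/(1 − Γ) = 279·(0.789 + j0.413)/(1.21 − j0.413)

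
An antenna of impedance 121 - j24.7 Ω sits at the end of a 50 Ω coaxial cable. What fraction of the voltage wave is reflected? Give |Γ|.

Γ = (Z_L − Z_0)/(Z_L + Z_0) = (71 − j24.7)/(171 − j24.7)
|Γ| = 75.2/173

|Γ| ≈ 0.435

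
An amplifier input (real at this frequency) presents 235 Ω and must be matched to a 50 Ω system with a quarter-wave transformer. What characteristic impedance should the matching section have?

Z_qwt = √(Z_0·R_L) = √(50 × 235) = √11750

Z_qwt ≈ 108 Ω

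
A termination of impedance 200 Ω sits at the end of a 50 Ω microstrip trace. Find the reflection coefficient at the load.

Γ = (Z_L − Z_0)/(Z_L + Z_0) = (200 − 50)/(200 + 50) = 150/250

Γ = 0.6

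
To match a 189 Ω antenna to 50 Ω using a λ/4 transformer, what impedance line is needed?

Z_qwt ≈ 97.2 Ω

Z_qwt = √(Z_0·R_L) = √(50 × 189) = √9450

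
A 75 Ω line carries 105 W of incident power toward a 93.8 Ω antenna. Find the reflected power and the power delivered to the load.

Γ = (93.8 − 75)/(93.8 + 75) = 0.111
|Γ|² = 0.0124
P_refl = |Γ|²·P_inc = 1.3 W, P_del = (1 − |Γ|²)·P_inc = 104 W

P_reflected ≈ 1.3 W; P_delivered ≈ 104 W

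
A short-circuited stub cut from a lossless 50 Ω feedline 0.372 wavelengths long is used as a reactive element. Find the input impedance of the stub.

Z_in ≈ −j51.9 Ω

βl = 2π × 0.372 = 134°
tan(βl) = -1.04
For a short-circuited stub, Z_in = jZ_0·tan(βl)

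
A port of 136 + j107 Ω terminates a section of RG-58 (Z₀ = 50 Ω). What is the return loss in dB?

Γ = (86 + j107)/(186 + j107), |Γ| = 0.64
RL = −20·log₁₀|Γ| = −20·log₁₀(0.64)

RL ≈ 3.88 dB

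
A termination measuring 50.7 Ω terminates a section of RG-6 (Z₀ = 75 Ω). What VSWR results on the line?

VSWR ≈ 1.48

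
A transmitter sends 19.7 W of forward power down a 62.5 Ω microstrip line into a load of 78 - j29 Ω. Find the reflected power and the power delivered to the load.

P_reflected ≈ 1.03 W; P_delivered ≈ 18.7 W

|Γ| = |(15.5 − j29)/(140.5 − j29)| = 0.229
|Γ|² = 0.0525
P_refl = |Γ|²·P_inc = 1.03 W, P_del = (1 − |Γ|²)·P_inc = 18.7 W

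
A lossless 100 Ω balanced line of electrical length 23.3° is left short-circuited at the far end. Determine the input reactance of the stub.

X_in ≈ 43.1 Ω (inductive)

tan(βl) = 0.431
For a short-circuited stub, Z_in = jZ_0·tan(βl)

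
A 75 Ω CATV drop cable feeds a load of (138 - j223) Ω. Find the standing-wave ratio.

VSWR ≈ 7.05

Γ = (Z_L − Z_0)/(Z_L + Z_0) = (63 − j223)/(213 − j223)
|Γ| = 232/308 = 0.751
VSWR = (1 + |Γ|)/(1 − |Γ|) = 1.75/0.249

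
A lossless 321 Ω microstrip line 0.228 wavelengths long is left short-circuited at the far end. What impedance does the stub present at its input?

Z_in ≈ +j2310 Ω

βl = 2π × 0.228 = 82.1°
tan(βl) = 7.19
For a short-circuited stub, Z_in = jZ_0·tan(βl)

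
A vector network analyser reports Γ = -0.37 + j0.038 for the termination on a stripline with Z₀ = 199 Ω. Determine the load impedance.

Z_L = Z_0·(1 + Γ)/(1 − Γ) = 199·(0.63 + j0.038)/(1.37 − j0.038)

Z_L ≈ 91.3 + j8.05 Ω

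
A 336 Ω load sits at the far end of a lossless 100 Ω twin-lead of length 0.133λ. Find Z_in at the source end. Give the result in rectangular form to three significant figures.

βl = 2π × 0.133 = 47.9°
tan(βl) = tan(47.9°) = 1.11
Z_in = Z_0·(Z_L + jZ_0·tanβl)/(Z_0 + jZ_L·tanβl)
     = 100·(336 + j111)/(100 + j372)

Z_in ≈ 50.4 − j76.8 Ω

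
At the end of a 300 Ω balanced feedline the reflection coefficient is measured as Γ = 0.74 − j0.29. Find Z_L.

Z_L = Z_0·(1 + Γ)/(1 − Γ) = 300·(1.74 − j0.29)/(0.26 + j0.29)

Z_L ≈ 728 − j1150 Ω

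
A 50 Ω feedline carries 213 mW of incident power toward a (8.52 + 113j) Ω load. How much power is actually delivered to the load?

P_delivered ≈ 22.4 mW

|Γ| = |(-41.48 + j113)/(58.52 + j113)| = 0.946
|Γ|² = 0.895
P_refl = |Γ|²·P_inc = 191 mW, P_del = (1 − |Γ|²)·P_inc = 22.4 mW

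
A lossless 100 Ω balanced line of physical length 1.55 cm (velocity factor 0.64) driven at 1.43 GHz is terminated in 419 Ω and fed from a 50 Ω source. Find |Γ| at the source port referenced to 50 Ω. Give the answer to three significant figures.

|Γ| ≈ 0.702

λ = v/f = 0.64·c / 1.43 GHz = 0.134 m
βl = 2π·l/λ = 2π × 0.115 = 41.6°
tan(βl) = 0.887
Z_in = Z_0·(Z_L + jZ_0·tanβl)/(Z_0 + jZ_L·tanβl) = 50.6 − j99.2 Ω
Γ_s = (Z_in − Z_s)/(Z_in + Z_s) = (0.566 − j99.2)/(101 − j99.2), |Γ_s| = 0.702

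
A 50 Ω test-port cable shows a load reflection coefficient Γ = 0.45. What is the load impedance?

Z_L ≈ 132 Ω

Z_L = Z_0·(1 + Γ)/(1 − Γ) = 50·(1.45)/(0.55)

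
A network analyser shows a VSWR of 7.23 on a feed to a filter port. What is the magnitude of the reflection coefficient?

|Γ| ≈ 0.757

|Γ| = (S − 1)/(S + 1) = (7.23 − 1)/(7.23 + 1) = 6.23/8.23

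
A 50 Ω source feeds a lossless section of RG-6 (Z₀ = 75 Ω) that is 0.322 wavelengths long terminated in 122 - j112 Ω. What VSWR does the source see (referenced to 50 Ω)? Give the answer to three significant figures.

VSWR ≈ 3.63

βl = 2π × 0.322 = 116°
tan(βl) = -2.06
Z_in = Z_0·(Z_L + jZ_0·tanβl)/(Z_0 + jZ_L·tanβl) = 41.2 + j62 Ω
Γ_s = (Z_in − Z_s)/(Z_in + Z_s) = (-8.8 + j62)/(91.2 + j62), |Γ_s| = 0.568
VSWR = (1 + |Γ_s|)/(1 − |Γ_s|)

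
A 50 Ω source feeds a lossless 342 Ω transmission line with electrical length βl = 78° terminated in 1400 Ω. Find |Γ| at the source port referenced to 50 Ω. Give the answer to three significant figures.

|Γ| ≈ 0.507

tan(βl) = 4.7
Z_in = Z_0·(Z_L + jZ_0·tanβl)/(Z_0 + jZ_L·tanβl) = 87.1 − j68.2 Ω
Γ_s = (Z_in − Z_s)/(Z_in + Z_s) = (37.1 − j68.2)/(137 − j68.2), |Γ_s| = 0.507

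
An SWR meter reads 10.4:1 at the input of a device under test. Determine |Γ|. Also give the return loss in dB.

|Γ| = (S − 1)/(S + 1) = (10.4 − 1)/(10.4 + 1) = 9.4/11.4
RL = −20·log₁₀|Γ| = −20·log₁₀(0.825)

|Γ| ≈ 0.825; return loss ≈ 1.68 dB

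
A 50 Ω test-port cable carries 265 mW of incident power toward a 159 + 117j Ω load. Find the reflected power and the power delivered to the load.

|Γ| = |(109 + j117)/(209 + j117)| = 0.668
|Γ|² = 0.446
P_refl = |Γ|²·P_inc = 118 mW, P_del = (1 − |Γ|²)·P_inc = 147 mW

P_reflected ≈ 118 mW; P_delivered ≈ 147 mW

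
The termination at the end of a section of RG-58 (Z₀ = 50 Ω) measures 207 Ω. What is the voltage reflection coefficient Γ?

Γ = 0.611

Γ = (Z_L − Z_0)/(Z_L + Z_0) = (207 − 50)/(207 + 50) = 157/257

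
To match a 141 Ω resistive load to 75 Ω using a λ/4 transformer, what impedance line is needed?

Z_qwt ≈ 103 Ω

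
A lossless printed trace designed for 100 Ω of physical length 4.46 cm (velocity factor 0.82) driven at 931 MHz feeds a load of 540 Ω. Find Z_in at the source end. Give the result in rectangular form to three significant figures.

λ = v/f = 0.82·c / 931 MHz = 0.264 m
βl = 2π·l/λ = 2π × 0.169 = 60.8°
tan(βl) = tan(60.8°) = 1.79
Z_in = Z_0·(Z_L + jZ_0·tanβl)/(Z_0 + jZ_L·tanβl)
     = 100·(540 + j179)/(100 + j965)

Z_in ≈ 24.1 − j53.5 Ω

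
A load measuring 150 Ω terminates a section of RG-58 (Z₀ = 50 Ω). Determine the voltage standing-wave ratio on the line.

VSWR ≈ 3

Γ = (150 − 50)/(150 + 50) = 0.5
VSWR = (1 + 0.5)/(1 − 0.5)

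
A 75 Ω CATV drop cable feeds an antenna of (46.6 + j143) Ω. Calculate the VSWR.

Γ = (Z_L − Z_0)/(Z_L + Z_0) = (-28.4 + j143)/(121.6 + j143)
|Γ| = 146/188 = 0.777
VSWR = (1 + |Γ|)/(1 − |Γ|) = 1.78/0.223

VSWR ≈ 7.96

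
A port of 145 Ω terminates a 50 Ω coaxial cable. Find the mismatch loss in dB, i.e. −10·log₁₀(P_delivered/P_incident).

mismatch loss ≈ 1.18 dB

Γ = (145 − 50)/(145 + 50) = 0.487
|Γ|² = 0.237, so P_del/P_inc = 1 − |Γ|² = 0.763
ML = −10·log₁₀(1 − |Γ|²)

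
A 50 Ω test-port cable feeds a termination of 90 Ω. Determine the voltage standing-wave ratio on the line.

VSWR ≈ 1.8

For a purely resistive load, VSWR = R_L/Z_0 or Z_0/R_L (whichever > 1) = 90/50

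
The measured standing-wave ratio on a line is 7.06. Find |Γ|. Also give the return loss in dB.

|Γ| = (S − 1)/(S + 1) = (7.06 − 1)/(7.06 + 1) = 6.06/8.06
RL = −20·log₁₀|Γ| = −20·log₁₀(0.752)

|Γ| ≈ 0.752; return loss ≈ 2.48 dB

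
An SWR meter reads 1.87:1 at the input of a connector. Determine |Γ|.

|Γ| = (S − 1)/(S + 1) = (1.87 − 1)/(1.87 + 1) = 0.87/2.87

|Γ| ≈ 0.303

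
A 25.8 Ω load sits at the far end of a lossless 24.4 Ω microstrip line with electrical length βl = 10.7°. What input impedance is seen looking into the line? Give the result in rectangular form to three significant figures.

tan(βl) = tan(10.7°) = 0.189
Z_in = Z_0·(Z_L + jZ_0·tanβl)/(Z_0 + jZ_L·tanβl)
     = 24.4·(25.8 + j4.61)/(24.4 + j4.87)

Z_in ≈ 25.7 − j0.523 Ω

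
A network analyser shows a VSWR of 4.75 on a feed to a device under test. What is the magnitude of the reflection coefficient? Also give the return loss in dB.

|Γ| ≈ 0.652; return loss ≈ 3.71 dB

|Γ| = (S − 1)/(S + 1) = (4.75 − 1)/(4.75 + 1) = 3.75/5.75
RL = −20·log₁₀|Γ| = −20·log₁₀(0.652)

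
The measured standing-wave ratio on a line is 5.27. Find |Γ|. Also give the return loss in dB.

|Γ| ≈ 0.681; return loss ≈ 3.34 dB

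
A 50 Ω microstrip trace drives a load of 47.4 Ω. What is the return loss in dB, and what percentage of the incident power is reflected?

RL ≈ 31.5 dB; 0.0713% of incident power reflected

Γ = (47.4 − 50)/(47.4 + 50) = -0.0267
RL = −20·log₁₀(0.0267) = 31.5 dB
P_refl/P_inc = |Γ|² = 0.000713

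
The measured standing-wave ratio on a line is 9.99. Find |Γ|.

|Γ| ≈ 0.818

|Γ| = (S − 1)/(S + 1) = (9.99 − 1)/(9.99 + 1) = 8.99/11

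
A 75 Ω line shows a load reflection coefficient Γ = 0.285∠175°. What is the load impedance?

Z_L ≈ 41.8 + j2.26 Ω

Z_L = Z_0·(1 + Γ)/(1 − Γ) = 75·(0.716 + j0.0248)/(1.28 − j0.0248)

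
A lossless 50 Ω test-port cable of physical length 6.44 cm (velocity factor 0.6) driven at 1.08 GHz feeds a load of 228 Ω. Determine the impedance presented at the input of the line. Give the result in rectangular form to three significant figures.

λ = v/f = 0.6·c / 1.08 GHz = 0.167 m
βl = 2π·l/λ = 2π × 0.386 = 139°
tan(βl) = tan(139°) = -0.866
Z_in = Z_0·(Z_L + jZ_0·tanβl)/(Z_0 + jZ_L·tanβl)
     = 50·(228 − j43.3)/(50 − j197)

Z_in ≈ 24 + j51.6 Ω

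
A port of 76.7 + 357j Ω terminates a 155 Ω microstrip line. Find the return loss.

Γ = (-78.3 + j357)/(231.7 + j357), |Γ| = 0.859
RL = −20·log₁₀|Γ| = −20·log₁₀(0.859)

RL ≈ 1.32 dB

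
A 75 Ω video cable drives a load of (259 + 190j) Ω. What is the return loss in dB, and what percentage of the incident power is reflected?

RL ≈ 3.24 dB; 47.4% of incident power reflected

Γ = (184 + j190)/(334 + j190), |Γ| = 0.688
RL = −20·log₁₀(0.688) = 3.24 dB
P_refl/P_inc = |Γ|² = 0.474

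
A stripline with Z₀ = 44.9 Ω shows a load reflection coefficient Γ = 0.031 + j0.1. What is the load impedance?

Z_L ≈ 46.8 + j9.46 Ω

Z_L = Z_0·(1 + Γ)/(1 − Γ) = 44.9·(1.03 + j0.1)/(0.969 − j0.1)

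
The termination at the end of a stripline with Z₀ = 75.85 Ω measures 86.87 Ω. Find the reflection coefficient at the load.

Γ = 0.0677

Γ = (Z_L − Z_0)/(Z_L + Z_0) = (86.87 − 75.85)/(86.87 + 75.85) = 11.02/162.7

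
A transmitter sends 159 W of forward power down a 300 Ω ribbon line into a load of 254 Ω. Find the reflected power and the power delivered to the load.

P_reflected ≈ 1.1 W; P_delivered ≈ 158 W

Γ = (254 − 300)/(254 + 300) = -0.083
|Γ|² = 0.00689
P_refl = |Γ|²·P_inc = 1.1 W, P_del = (1 − |Γ|²)·P_inc = 158 W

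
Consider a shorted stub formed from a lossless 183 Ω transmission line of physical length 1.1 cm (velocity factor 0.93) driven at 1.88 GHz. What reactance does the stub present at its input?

X_in ≈ 92 Ω (inductive)

λ = v/f = 0.93·c / 1.88 GHz = 0.148 m
βl = 2π·l/λ = 2π × 0.0741 = 26.7°
tan(βl) = 0.503
For a shorted stub, Z_in = jZ_0·tan(βl)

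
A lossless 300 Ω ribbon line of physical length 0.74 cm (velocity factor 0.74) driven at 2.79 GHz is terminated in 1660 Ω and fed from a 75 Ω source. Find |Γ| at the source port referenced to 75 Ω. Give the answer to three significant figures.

|Γ| ≈ 0.882

λ = v/f = 0.74·c / 2.79 GHz = 0.0796 m
βl = 2π·l/λ = 2π × 0.093 = 33.5°
tan(βl) = 0.661
Z_in = Z_0·(Z_L + jZ_0·tanβl)/(Z_0 + jZ_L·tanβl) = 166 − j408 Ω
Γ_s = (Z_in − Z_s)/(Z_in + Z_s) = (90.8 − j408)/(241 − j408), |Γ_s| = 0.882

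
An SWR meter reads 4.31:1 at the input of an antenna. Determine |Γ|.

|Γ| = (S − 1)/(S + 1) = (4.31 − 1)/(4.31 + 1) = 3.31/5.31

|Γ| ≈ 0.623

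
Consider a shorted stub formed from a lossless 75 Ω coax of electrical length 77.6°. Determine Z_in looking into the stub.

tan(βl) = 4.55
For a shorted stub, Z_in = jZ_0·tan(βl)

Z_in ≈ +j341 Ω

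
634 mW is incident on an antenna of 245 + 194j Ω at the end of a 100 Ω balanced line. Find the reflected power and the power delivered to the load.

P_reflected ≈ 237 mW; P_delivered ≈ 397 mW

|Γ| = |(145 + j194)/(345 + j194)| = 0.612
|Γ|² = 0.374
P_refl = |Γ|²·P_inc = 237 mW, P_del = (1 − |Γ|²)·P_inc = 397 mW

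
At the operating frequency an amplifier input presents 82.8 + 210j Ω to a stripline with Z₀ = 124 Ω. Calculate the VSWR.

Γ = (Z_L − Z_0)/(Z_L + Z_0) = (-41.2 + j210)/(206.8 + j210)
|Γ| = 214/295 = 0.726
VSWR = (1 + |Γ|)/(1 − |Γ|) = 1.73/0.274

VSWR ≈ 6.3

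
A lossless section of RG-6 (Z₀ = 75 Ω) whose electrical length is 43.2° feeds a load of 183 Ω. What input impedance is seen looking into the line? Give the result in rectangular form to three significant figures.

tan(βl) = tan(43.2°) = 0.939
Z_in = Z_0·(Z_L + jZ_0·tanβl)/(Z_0 + jZ_L·tanβl)
     = 75·(183 + j70.4)/(75 + j172)

Z_in ≈ 55.1 − j55.8 Ω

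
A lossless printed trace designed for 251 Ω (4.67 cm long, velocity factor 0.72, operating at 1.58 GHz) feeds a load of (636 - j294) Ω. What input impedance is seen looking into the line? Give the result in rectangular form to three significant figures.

λ = v/f = 0.72·c / 1.58 GHz = 0.137 m
βl = 2π·l/λ = 2π × 0.342 = 123°
tan(βl) = tan(123°) = -1.54
Z_in = Z_0·(Z_L + jZ_0·tanβl)/(Z_0 + jZ_L·tanβl)
     = 251·(636 − j681)/(-202 − j980)

Z_in ≈ 135 + j191 Ω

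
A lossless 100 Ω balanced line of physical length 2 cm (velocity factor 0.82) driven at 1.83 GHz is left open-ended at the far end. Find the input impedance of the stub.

Z_in ≈ −j73.8 Ω

λ = v/f = 0.82·c / 1.83 GHz = 0.134 m
βl = 2π·l/λ = 2π × 0.149 = 53.6°
tan(βl) = 1.35
For an open-ended stub, Z_in = −jZ_0·cot(βl) = −jZ_0/tan(βl)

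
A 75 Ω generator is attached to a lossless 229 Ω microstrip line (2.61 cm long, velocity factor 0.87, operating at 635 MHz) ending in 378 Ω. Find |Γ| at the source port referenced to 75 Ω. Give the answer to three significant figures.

|Γ| ≈ 0.642

λ = v/f = 0.87·c / 635 MHz = 0.411 m
βl = 2π·l/λ = 2π × 0.0635 = 22.9°
tan(βl) = 0.422
Z_in = Z_0·(Z_L + jZ_0·tanβl)/(Z_0 + jZ_L·tanβl) = 300 − j112 Ω
Γ_s = (Z_in − Z_s)/(Z_in + Z_s) = (225 − j112)/(375 − j112), |Γ_s| = 0.642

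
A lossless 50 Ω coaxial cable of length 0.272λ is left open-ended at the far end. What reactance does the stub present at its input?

X_in ≈ 6.96 Ω (inductive)

βl = 2π × 0.272 = 97.9°
tan(βl) = -7.19
For an open-ended stub, Z_in = −jZ_0·cot(βl) = −jZ_0/tan(βl)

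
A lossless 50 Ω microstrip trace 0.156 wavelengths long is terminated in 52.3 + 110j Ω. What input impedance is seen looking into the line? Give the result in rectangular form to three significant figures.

Z_in ≈ 22.1 − j65.8 Ω

βl = 2π × 0.156 = 56.2°
tan(βl) = tan(56.2°) = 1.49
Z_in = Z_0·(Z_L + jZ_0·tanβl)/(Z_0 + jZ_L·tanβl)
     = 50·(52.3 + j185)/(-114 + j78)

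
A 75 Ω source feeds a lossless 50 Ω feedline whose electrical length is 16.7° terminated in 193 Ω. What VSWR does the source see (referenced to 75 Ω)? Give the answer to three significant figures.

tan(βl) = 0.3
Z_in = Z_0·(Z_L + jZ_0·tanβl)/(Z_0 + jZ_L·tanβl) = 89.9 − j89.1 Ω
Γ_s = (Z_in − Z_s)/(Z_in + Z_s) = (14.9 − j89.1)/(165 − j89.1), |Γ_s| = 0.482
VSWR = (1 + |Γ_s|)/(1 − |Γ_s|)

VSWR ≈ 2.86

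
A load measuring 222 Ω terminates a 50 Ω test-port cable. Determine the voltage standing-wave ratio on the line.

VSWR ≈ 4.44

For a purely resistive load, VSWR = R_L/Z_0 or Z_0/R_L (whichever > 1) = 222/50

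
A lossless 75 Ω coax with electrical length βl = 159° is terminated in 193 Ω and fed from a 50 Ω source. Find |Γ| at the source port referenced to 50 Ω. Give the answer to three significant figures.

tan(βl) = -0.384
Z_in = Z_0·(Z_L + jZ_0·tanβl)/(Z_0 + jZ_L·tanβl) = 112 + j81.9 Ω
Γ_s = (Z_in − Z_s)/(Z_in + Z_s) = (62.1 + j81.9)/(162 + j81.9), |Γ_s| = 0.566

|Γ| ≈ 0.566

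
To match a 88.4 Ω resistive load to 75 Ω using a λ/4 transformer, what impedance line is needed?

Z_qwt ≈ 81.4 Ω

Z_qwt = √(Z_0·R_L) = √(75 × 88.4) = √6630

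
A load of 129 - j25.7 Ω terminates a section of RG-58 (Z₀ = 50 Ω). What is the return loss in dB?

Γ = (79 − j25.7)/(179 − j25.7), |Γ| = 0.459
RL = −20·log₁₀|Γ| = −20·log₁₀(0.459)

RL ≈ 6.76 dB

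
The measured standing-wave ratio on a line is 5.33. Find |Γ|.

|Γ| ≈ 0.684

|Γ| = (S − 1)/(S + 1) = (5.33 − 1)/(5.33 + 1) = 4.33/6.33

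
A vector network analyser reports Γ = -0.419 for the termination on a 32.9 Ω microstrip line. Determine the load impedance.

Z_L ≈ 13.5 Ω

Z_L = Z_0·(1 + Γ)/(1 − Γ) = 32.9·(0.581)/(1.42)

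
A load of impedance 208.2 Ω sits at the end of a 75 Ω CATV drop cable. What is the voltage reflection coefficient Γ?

Γ = 0.47

Γ = (Z_L − Z_0)/(Z_L + Z_0) = (208.2 − 75)/(208.2 + 75) = 133.2/283.2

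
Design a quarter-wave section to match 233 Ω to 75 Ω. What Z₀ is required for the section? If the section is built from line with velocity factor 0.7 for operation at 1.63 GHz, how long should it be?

Z_qwt = √(Z_0·R_L) = √(75 × 233) = √17480
λ = 0.7·c/f = 0.129 m, so l = λ/4 = 0.0322 m

Z_qwt ≈ 132 Ω; length ≈ 3.22 cm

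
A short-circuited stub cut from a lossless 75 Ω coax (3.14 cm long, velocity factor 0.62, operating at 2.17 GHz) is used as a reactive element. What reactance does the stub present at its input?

λ = v/f = 0.62·c / 2.17 GHz = 0.0857 m
βl = 2π·l/λ = 2π × 0.366 = 132°
tan(βl) = -1.12
For a short-circuited stub, Z_in = jZ_0·tan(βl)

X_in ≈ -83.6 Ω (capacitive)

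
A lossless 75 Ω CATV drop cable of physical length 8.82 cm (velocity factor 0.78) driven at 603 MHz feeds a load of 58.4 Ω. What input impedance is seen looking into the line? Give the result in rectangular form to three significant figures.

λ = v/f = 0.78·c / 603 MHz = 0.388 m
βl = 2π·l/λ = 2π × 0.227 = 81.8°
tan(βl) = tan(81.8°) = 6.96
Z_in = Z_0·(Z_L + jZ_0·tanβl)/(Z_0 + jZ_L·tanβl)
     = 75·(58.4 + j522)/(75 + j406)

Z_in ≈ 95.1 + j6.77 Ω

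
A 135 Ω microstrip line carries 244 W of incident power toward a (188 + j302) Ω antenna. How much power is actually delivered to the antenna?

P_delivered ≈ 127 W

|Γ| = |(53 + j302)/(323 + j302)| = 0.693
|Γ|² = 0.481
P_refl = |Γ|²·P_inc = 117 W, P_del = (1 − |Γ|²)·P_inc = 127 W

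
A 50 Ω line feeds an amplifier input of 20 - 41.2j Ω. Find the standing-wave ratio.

VSWR ≈ 4.37

Γ = (Z_L − Z_0)/(Z_L + Z_0) = (-30 − j41.2)/(70 − j41.2)
|Γ| = 51/81.2 = 0.627
VSWR = (1 + |Γ|)/(1 − |Γ|) = 1.63/0.373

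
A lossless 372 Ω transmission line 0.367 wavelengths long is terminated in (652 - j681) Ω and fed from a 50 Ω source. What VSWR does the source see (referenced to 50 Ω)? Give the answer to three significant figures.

βl = 2π × 0.367 = 132°
tan(βl) = -1.11
Z_in = Z_0·(Z_L + jZ_0·tanβl)/(Z_0 + jZ_L·tanβl) = 302 + j496 Ω
Γ_s = (Z_in − Z_s)/(Z_in + Z_s) = (252 + j496)/(352 + j496), |Γ_s| = 0.915
VSWR = (1 + |Γ_s|)/(1 − |Γ_s|)

VSWR ≈ 22.5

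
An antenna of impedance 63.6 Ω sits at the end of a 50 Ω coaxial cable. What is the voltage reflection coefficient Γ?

Γ = (Z_L − Z_0)/(Z_L + Z_0) = (63.6 − 50)/(63.6 + 50) = 13.6/113.6

Γ = 0.12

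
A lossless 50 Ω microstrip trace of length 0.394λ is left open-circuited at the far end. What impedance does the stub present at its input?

Z_in ≈ +j63.6 Ω

βl = 2π × 0.394 = 142°
tan(βl) = -0.786
For an open-circuited stub, Z_in = −jZ_0·cot(βl) = −jZ_0/tan(βl)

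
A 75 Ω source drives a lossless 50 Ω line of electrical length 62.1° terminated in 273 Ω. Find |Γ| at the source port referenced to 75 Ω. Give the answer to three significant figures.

|Γ| ≈ 0.756

tan(βl) = 1.89
Z_in = Z_0·(Z_L + jZ_0·tanβl)/(Z_0 + jZ_L·tanβl) = 11.6 − j25.3 Ω
Γ_s = (Z_in − Z_s)/(Z_in + Z_s) = (-63.4 − j25.3)/(86.6 − j25.3), |Γ_s| = 0.756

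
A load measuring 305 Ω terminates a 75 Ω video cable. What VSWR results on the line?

For a purely resistive load, VSWR = R_L/Z_0 or Z_0/R_L (whichever > 1) = 305/75

VSWR ≈ 4.07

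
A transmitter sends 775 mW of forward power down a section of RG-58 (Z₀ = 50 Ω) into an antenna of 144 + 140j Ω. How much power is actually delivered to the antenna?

|Γ| = |(94 + j140)/(194 + j140)| = 0.705
|Γ|² = 0.497
P_refl = |Γ|²·P_inc = 385 mW, P_del = (1 − |Γ|²)·P_inc = 390 mW

P_delivered ≈ 390 mW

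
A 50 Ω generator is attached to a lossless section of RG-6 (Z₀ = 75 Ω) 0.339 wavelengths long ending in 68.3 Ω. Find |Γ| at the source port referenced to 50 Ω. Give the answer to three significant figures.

|Γ| ≈ 0.223

βl = 2π × 0.339 = 122°
tan(βl) = -1.6
Z_in = Z_0·(Z_L + jZ_0·tanβl)/(Z_0 + jZ_L·tanβl) = 77.8 − j6.56 Ω
Γ_s = (Z_in − Z_s)/(Z_in + Z_s) = (27.8 − j6.56)/(128 − j6.56), |Γ_s| = 0.223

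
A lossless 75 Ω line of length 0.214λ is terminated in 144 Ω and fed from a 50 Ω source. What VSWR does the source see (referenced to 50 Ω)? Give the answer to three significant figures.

βl = 2π × 0.214 = 77°
tan(βl) = 4.35
Z_in = Z_0·(Z_L + jZ_0·tanβl)/(Z_0 + jZ_L·tanβl) = 40.5 − j12.4 Ω
Γ_s = (Z_in − Z_s)/(Z_in + Z_s) = (-9.45 − j12.4)/(90.5 − j12.4), |Γ_s| = 0.171
VSWR = (1 + |Γ_s|)/(1 − |Γ_s|)

VSWR ≈ 1.41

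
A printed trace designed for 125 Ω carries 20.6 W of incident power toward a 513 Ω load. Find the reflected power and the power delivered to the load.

P_reflected ≈ 7.62 W; P_delivered ≈ 13 W

Γ = (513 − 125)/(513 + 125) = 0.608
|Γ|² = 0.37
P_refl = |Γ|²·P_inc = 7.62 W, P_del = (1 − |Γ|²)·P_inc = 13 W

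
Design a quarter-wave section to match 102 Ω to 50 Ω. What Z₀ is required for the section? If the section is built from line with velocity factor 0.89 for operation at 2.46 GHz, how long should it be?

Z_qwt ≈ 71.4 Ω; length ≈ 2.71 cm

Z_qwt = √(Z_0·R_L) = √(50 × 102) = √5100
λ = 0.89·c/f = 0.109 m, so l = λ/4 = 0.0271 m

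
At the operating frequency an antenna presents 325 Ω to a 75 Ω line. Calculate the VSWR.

VSWR ≈ 4.33

Γ = (325 − 75)/(325 + 75) = 0.625
VSWR = (1 + 0.625)/(1 − 0.625)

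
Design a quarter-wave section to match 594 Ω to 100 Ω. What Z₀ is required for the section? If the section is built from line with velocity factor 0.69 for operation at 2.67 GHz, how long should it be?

Z_qwt ≈ 244 Ω; length ≈ 1.94 cm

Z_qwt = √(Z_0·R_L) = √(100 × 594) = √59400
λ = 0.69·c/f = 0.0775 m, so l = λ/4 = 0.0194 m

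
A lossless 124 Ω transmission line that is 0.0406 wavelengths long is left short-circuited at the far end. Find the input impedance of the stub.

Z_in ≈ +j32.3 Ω

βl = 2π × 0.0406 = 14.6°
tan(βl) = 0.261
For a short-circuited stub, Z_in = jZ_0·tan(βl)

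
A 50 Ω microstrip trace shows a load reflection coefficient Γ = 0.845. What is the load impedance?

Z_L ≈ 595 Ω

Z_L = Z_0·(1 + Γ)/(1 − Γ) = 50·(1.84)/(0.155)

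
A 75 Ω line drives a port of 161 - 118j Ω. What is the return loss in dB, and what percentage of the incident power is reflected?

RL ≈ 5.14 dB; 30.6% of incident power reflected

Γ = (86 − j118)/(236 − j118), |Γ| = 0.553
RL = −20·log₁₀(0.553) = 5.14 dB
P_refl/P_inc = |Γ|² = 0.306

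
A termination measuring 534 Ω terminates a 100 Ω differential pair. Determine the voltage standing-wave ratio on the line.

For a purely resistive load, VSWR = R_L/Z_0 or Z_0/R_L (whichever > 1) = 534/100

VSWR ≈ 5.34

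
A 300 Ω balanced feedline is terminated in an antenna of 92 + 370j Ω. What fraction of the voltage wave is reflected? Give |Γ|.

|Γ| ≈ 0.787

Γ = (Z_L − Z_0)/(Z_L + Z_0) = (-208 + j370)/(392 + j370)
|Γ| = 424/539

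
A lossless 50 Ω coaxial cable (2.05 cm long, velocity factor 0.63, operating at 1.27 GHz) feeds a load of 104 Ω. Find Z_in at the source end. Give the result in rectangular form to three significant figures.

Z_in ≈ 35.5 − j28 Ω

λ = v/f = 0.63·c / 1.27 GHz = 0.149 m
βl = 2π·l/λ = 2π × 0.138 = 49.6°
tan(βl) = tan(49.6°) = 1.17
Z_in = Z_0·(Z_L + jZ_0·tanβl)/(Z_0 + jZ_L·tanβl)
     = 50·(104 + j58.7)/(50 + j122)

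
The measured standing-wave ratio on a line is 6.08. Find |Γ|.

|Γ| = (S − 1)/(S + 1) = (6.08 − 1)/(6.08 + 1) = 5.08/7.08

|Γ| ≈ 0.718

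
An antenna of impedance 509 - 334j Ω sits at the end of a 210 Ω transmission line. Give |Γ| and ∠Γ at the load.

Γ = (Z_L − Z_0)/(Z_L + Z_0) = (299 − j334)/(719 − j334)
|Γ| = 448/793 = 0.565

Γ ≈ 0.565 ∠ -23.2°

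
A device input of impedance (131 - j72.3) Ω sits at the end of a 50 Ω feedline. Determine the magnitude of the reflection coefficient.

Γ = (Z_L − Z_0)/(Z_L + Z_0) = (81 − j72.3)/(181 − j72.3)
|Γ| = 109/195

|Γ| ≈ 0.557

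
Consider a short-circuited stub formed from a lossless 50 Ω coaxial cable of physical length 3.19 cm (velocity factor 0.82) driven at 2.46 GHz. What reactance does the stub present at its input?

X_in ≈ -108 Ω (capacitive)

λ = v/f = 0.82·c / 2.46 GHz = 0.1 m
βl = 2π·l/λ = 2π × 0.319 = 115°
tan(βl) = -2.16
For a short-circuited stub, Z_in = jZ_0·tan(βl)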